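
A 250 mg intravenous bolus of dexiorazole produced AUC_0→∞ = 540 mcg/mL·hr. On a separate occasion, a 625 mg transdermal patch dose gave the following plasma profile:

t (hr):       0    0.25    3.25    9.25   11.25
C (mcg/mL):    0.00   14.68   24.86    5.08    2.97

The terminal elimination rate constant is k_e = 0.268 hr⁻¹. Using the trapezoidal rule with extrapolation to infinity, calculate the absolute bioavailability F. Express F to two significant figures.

F = 0.13

Trapezoidal AUC_0→11.25 (transdermal patch):
  [0→0.25]: (0.00+14.68)/2 × 0.25 = 1.835
  [0.25→3.25]: (14.68+24.86)/2 × 3 = 59.31
  [3.25→9.25]: (24.86+5.08)/2 × 6 = 89.82
  [9.25→11.25]: (5.08+2.97)/2 × 2 = 8.05
  Sum = 159.015 mcg/mL·hr
Tail: C_last/k_e = 2.97/0.268 = 11.082
AUC_0→∞ (transdermal patch) = 159.015 + 11.082 = 170.097 mcg/mL·hr
F = (AUC_ev/D_ev)/(AUC_iv/D_iv) = (170.097/625)/(540/250) = 0.2721552/2.16 = 0.1260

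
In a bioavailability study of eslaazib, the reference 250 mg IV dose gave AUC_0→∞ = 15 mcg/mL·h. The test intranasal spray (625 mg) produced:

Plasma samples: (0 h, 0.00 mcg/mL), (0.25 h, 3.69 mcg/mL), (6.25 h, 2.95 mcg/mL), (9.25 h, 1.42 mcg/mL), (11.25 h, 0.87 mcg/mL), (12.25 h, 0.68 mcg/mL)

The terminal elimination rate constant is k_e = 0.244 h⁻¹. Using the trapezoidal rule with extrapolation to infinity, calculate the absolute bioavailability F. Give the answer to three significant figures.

Trapezoidal AUC_0→12.25 (intranasal spray):
  [0→0.25]: (0.00+3.69)/2 × 0.25 = 0.46125
  [0.25→6.25]: (3.69+2.95)/2 × 6 = 19.92
  [6.25→9.25]: (2.95+1.42)/2 × 3 = 6.555
  [9.25→11.25]: (1.42+0.87)/2 × 2 = 2.29
  [11.25→12.25]: (0.87+0.68)/2 × 1 = 0.775
  Sum = 30.00125 mcg/mL·h
Tail: C_last/k_e = 0.68/0.244 = 2.787
AUC_0→∞ (intranasal spray) = 30.00125 + 2.787 = 32.78825 mcg/mL·h
F = (AUC_ev/D_ev)/(AUC_iv/D_iv) = (32.78825/625)/(15/250) = 0.0524612/0.06 = 0.8744

F = 0.874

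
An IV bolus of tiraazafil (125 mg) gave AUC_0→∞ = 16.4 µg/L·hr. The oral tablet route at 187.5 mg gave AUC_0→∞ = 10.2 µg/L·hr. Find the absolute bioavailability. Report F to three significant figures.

F = 0.415

F = (AUC_ev / D_ev) / (AUC_iv / D_iv)
  = (10.2/187.5) / (16.4/125)
  = 0.0544 / 0.1312 = 0.4146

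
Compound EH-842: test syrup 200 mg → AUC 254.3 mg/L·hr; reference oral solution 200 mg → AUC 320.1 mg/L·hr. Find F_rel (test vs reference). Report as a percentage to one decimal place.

F_rel = (AUC_test/D_test) / (AUC_ref/D_ref)
      = (254.3/200) / (320.1/200)
      = 1.2715 / 1.6005 = 0.7944 = 79.44%

F_rel = 79.4%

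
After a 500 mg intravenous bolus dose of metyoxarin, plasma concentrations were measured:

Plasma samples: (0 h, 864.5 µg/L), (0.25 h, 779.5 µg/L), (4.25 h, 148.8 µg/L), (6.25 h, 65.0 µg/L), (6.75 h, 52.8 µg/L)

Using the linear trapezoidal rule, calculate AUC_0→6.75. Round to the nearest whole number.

Trapezoidal AUC_0→6.75:
  [0→0.25]: (864.5+779.5)/2 × 0.25 = 205.5
  [0.25→4.25]: (779.5+148.8)/2 × 4 = 1856.6
  [4.25→6.25]: (148.8+65.0)/2 × 2 = 213.8
  [6.25→6.75]: (65.0+52.8)/2 × 0.5 = 29.45
  Sum = 2305.35 µg/L·h

AUC = 2305 µg/L·h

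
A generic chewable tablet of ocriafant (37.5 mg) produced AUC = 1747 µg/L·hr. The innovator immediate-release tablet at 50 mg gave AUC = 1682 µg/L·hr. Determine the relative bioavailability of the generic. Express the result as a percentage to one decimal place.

F_rel = 138.5%

F_rel = (AUC_test/D_test) / (AUC_ref/D_ref)
      = (1747/37.5) / (1682/50)
      = 46.5867 / 33.64 = 1.3849 = 138.49%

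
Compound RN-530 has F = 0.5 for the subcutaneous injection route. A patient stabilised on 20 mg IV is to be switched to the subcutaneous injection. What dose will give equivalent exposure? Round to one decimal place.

D_subcutaneous = 40.0 mg

For equal systemic exposure: F × D_ev = D_iv
D_ev = D_iv / F = 20 / 0.5 = 40 mg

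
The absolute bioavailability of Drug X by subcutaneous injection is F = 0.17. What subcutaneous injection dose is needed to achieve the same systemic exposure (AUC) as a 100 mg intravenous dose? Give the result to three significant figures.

D_subcutaneous = 588 mg

For equal systemic exposure: F × D_ev = D_iv
D_ev = D_iv / F = 100 / 0.17 = 588.235 mg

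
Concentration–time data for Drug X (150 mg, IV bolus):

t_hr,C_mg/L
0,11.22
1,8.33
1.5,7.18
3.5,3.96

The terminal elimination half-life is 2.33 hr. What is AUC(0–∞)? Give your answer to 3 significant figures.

AUC = 38.1 mg/L·hr

Trapezoidal AUC_0→3.5:
  [0→1]: (11.22+8.33)/2 × 1 = 9.775
  [1→1.5]: (8.33+7.18)/2 × 0.5 = 3.8775
  [1.5→3.5]: (7.18+3.96)/2 × 2 = 11.14
  Sum = 24.7925 mg/L·hr
k_e = ln2 / t½ = 0.693147 / 2.33 = 0.2975 hr^-1
Extrapolated tail: C_last / k_e = 3.96 / 0.2975 = 13.311
AUC_0→∞ = 24.7925 + 13.311 = 38.1035 mg/L·hr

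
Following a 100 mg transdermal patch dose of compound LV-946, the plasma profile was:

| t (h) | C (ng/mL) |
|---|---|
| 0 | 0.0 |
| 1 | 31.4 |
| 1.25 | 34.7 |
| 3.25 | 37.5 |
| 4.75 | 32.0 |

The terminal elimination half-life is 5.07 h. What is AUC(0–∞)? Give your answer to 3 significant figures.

AUC = 382 ng/mL·h

Trapezoidal AUC_0→4.75:
  [0→1]: (0.0+31.4)/2 × 1 = 15.7
  [1→1.25]: (31.4+34.7)/2 × 0.25 = 8.2625
  [1.25→3.25]: (34.7+37.5)/2 × 2 = 72.2
  [3.25→4.75]: (37.5+32.0)/2 × 1.5 = 52.125
  Sum = 148.2875 ng/mL·h
k_e = ln2 / t½ = 0.693147 / 5.07 = 0.1367 h^-1
Extrapolated tail: C_last / k_e = 32.0 / 0.1367 = 234.089
AUC_0→∞ = 148.2875 + 234.089 = 382.3765 ng/mL·h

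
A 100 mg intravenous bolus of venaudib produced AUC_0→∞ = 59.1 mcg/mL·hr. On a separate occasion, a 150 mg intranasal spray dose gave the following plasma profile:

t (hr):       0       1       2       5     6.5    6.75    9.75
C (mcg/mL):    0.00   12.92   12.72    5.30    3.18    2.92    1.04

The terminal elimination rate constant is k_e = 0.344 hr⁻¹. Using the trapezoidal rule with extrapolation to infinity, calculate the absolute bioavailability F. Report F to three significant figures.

F = 0.704

Trapezoidal AUC_0→9.75 (intranasal spray):
  [0→1]: (0.00+12.92)/2 × 1 = 6.46
  [1→2]: (12.92+12.72)/2 × 1 = 12.82
  [2→5]: (12.72+5.30)/2 × 3 = 27.03
  [5→6.5]: (5.30+3.18)/2 × 1.5 = 6.36
  [6.5→6.75]: (3.18+2.92)/2 × 0.25 = 0.7625
  [6.75→9.75]: (2.92+1.04)/2 × 3 = 5.94
  Sum = 59.3725 mcg/mL·hr
Tail: C_last/k_e = 1.04/0.344 = 3.023
AUC_0→∞ (intranasal spray) = 59.3725 + 3.023 = 62.3955 mcg/mL·hr
F = (AUC_ev/D_ev)/(AUC_iv/D_iv) = (62.3955/150)/(59.1/100) = 0.41597/0.591 = 0.7038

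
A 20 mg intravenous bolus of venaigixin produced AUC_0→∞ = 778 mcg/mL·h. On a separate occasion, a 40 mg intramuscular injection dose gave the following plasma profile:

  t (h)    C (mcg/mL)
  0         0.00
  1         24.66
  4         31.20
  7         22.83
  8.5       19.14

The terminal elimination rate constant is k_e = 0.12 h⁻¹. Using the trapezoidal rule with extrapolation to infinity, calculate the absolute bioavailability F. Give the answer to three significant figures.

Trapezoidal AUC_0→8.5 (intramuscular injection):
  [0→1]: (0.00+24.66)/2 × 1 = 12.33
  [1→4]: (24.66+31.20)/2 × 3 = 83.79
  [4→7]: (31.20+22.83)/2 × 3 = 81.045
  [7→8.5]: (22.83+19.14)/2 × 1.5 = 31.4775
  Sum = 208.6425 mcg/mL·h
Tail: C_last/k_e = 19.14/0.12 = 159.500
AUC_0→∞ (intramuscular injection) = 208.6425 + 159.500 = 368.1425 mcg/mL·h
F = (AUC_ev/D_ev)/(AUC_iv/D_iv) = (368.1425/40)/(778/20) = 9.2035625/38.9 = 0.2366

F = 0.237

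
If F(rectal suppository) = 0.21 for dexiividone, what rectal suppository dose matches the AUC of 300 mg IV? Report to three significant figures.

D_rectal = 1430 mg

For equal systemic exposure: F × D_ev = D_iv
D_ev = D_iv / F = 300 / 0.21 = 1428.57 mg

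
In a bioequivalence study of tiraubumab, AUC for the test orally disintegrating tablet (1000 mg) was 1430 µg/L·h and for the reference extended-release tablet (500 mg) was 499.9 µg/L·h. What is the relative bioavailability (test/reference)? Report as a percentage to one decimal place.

F_rel = 143.0%

F_rel = (AUC_test/D_test) / (AUC_ref/D_ref)
      = (1430/1000) / (499.9/500)
      = 1.43 / 0.9998 = 1.4303 = 143.03%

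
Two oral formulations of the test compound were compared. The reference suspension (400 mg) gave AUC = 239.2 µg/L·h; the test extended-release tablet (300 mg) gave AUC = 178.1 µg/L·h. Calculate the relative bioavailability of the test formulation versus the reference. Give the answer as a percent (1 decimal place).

F_rel = (AUC_test/D_test) / (AUC_ref/D_ref)
      = (178.1/300) / (239.2/400)
      = 0.593667 / 0.598 = 0.9928 = 99.28%

F_rel = 99.3%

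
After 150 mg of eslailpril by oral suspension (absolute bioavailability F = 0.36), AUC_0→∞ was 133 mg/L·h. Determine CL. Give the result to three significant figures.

CL = F × Dose / AUC_0→∞
   = 0.36 × 150 / 133 = 0.406015 L/h

CL = 0.406 L/h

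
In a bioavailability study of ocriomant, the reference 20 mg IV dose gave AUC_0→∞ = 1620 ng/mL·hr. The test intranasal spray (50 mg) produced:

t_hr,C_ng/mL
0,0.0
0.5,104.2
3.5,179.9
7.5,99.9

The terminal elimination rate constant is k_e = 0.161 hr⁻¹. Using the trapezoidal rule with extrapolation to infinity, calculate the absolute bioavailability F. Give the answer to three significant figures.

Trapezoidal AUC_0→7.5 (intranasal spray):
  [0→0.5]: (0.0+104.2)/2 × 0.5 = 26.05
  [0.5→3.5]: (104.2+179.9)/2 × 3 = 426.15
  [3.5→7.5]: (179.9+99.9)/2 × 4 = 559.6
  Sum = 1011.8 ng/mL·hr
Tail: C_last/k_e = 99.9/0.161 = 620.497
AUC_0→∞ (intranasal spray) = 1011.8 + 620.497 = 1632.297 ng/mL·hr
F = (AUC_ev/D_ev)/(AUC_iv/D_iv) = (1632.297/50)/(1620/20) = 32.64594/81 = 0.4030

F = 0.403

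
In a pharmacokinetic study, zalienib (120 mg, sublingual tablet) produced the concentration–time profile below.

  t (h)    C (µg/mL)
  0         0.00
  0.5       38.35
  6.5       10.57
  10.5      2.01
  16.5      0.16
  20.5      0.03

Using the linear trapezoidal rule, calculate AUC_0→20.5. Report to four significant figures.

Trapezoidal AUC_0→20.5:
  [0→0.5]: (0.00+38.35)/2 × 0.5 = 9.5875
  [0.5→6.5]: (38.35+10.57)/2 × 6 = 146.76
  [6.5→10.5]: (10.57+2.01)/2 × 4 = 25.16
  [10.5→16.5]: (2.01+0.16)/2 × 6 = 6.51
  [16.5→20.5]: (0.16+0.03)/2 × 4 = 0.38
  Sum = 188.3975 µg/mL·h

AUC = 188.4 µg/mL·h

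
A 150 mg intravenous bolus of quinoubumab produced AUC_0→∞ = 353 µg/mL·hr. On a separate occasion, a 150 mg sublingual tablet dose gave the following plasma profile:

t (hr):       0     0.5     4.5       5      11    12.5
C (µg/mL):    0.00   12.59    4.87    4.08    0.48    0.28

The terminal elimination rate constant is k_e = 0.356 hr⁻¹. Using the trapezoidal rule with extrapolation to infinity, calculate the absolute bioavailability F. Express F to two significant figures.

Trapezoidal AUC_0→12.5 (sublingual tablet):
  [0→0.5]: (0.00+12.59)/2 × 0.5 = 3.1475
  [0.5→4.5]: (12.59+4.87)/2 × 4 = 34.92
  [4.5→5]: (4.87+4.08)/2 × 0.5 = 2.2375
  [5→11]: (4.08+0.48)/2 × 6 = 13.68
  [11→12.5]: (0.48+0.28)/2 × 1.5 = 0.57
  Sum = 54.555 µg/mL·hr
Tail: C_last/k_e = 0.28/0.356 = 0.787
AUC_0→∞ (sublingual tablet) = 54.555 + 0.787 = 55.342 µg/mL·hr
F = (AUC_ev/D_ev)/(AUC_iv/D_iv) = (55.342/150)/(353/150) = 0.368947/2.35333 = 0.1568

F = 0.16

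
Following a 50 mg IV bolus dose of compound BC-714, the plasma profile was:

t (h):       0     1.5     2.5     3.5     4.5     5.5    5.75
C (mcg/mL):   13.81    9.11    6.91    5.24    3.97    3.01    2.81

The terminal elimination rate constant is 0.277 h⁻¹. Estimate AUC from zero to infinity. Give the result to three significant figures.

AUC = 50.2 mcg/mL·h

Trapezoidal AUC_0→5.75:
  [0→1.5]: (13.81+9.11)/2 × 1.5 = 17.19
  [1.5→2.5]: (9.11+6.91)/2 × 1 = 8.01
  [2.5→3.5]: (6.91+5.24)/2 × 1 = 6.075
  [3.5→4.5]: (5.24+3.97)/2 × 1 = 4.605
  [4.5→5.5]: (3.97+3.01)/2 × 1 = 3.49
  [5.5→5.75]: (3.01+2.81)/2 × 0.25 = 0.7275
  Sum = 40.0975 mcg/mL·h
Extrapolated tail: C_last / k_e = 2.81 / 0.277 = 10.144
AUC_0→∞ = 40.0975 + 10.144 = 50.2415 mcg/mL·h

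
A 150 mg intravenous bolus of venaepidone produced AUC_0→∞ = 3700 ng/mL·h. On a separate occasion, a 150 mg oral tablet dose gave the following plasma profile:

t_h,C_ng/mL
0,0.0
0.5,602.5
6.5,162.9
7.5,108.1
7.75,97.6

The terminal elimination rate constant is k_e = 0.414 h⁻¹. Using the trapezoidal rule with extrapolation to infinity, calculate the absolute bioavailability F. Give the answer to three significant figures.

F = 0.769

Trapezoidal AUC_0→7.75 (oral tablet):
  [0→0.5]: (0.0+602.5)/2 × 0.5 = 150.625
  [0.5→6.5]: (602.5+162.9)/2 × 6 = 2296.2
  [6.5→7.5]: (162.9+108.1)/2 × 1 = 135.5
  [7.5→7.75]: (108.1+97.6)/2 × 0.25 = 25.7125
  Sum = 2608.0375 ng/mL·h
Tail: C_last/k_e = 97.6/0.414 = 235.749
AUC_0→∞ (oral tablet) = 2608.0375 + 235.749 = 2843.7865 ng/mL·h
F = (AUC_ev/D_ev)/(AUC_iv/D_iv) = (2843.7865/150)/(3700/150) = 18.9586/24.6667 = 0.7686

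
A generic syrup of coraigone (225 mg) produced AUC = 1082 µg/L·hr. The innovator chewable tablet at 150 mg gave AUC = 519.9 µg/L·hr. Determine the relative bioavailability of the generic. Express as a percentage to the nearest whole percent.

F_rel = 139%

F_rel = (AUC_test/D_test) / (AUC_ref/D_ref)
      = (1082/225) / (519.9/150)
      = 4.80889 / 3.466 = 1.3874 = 138.74%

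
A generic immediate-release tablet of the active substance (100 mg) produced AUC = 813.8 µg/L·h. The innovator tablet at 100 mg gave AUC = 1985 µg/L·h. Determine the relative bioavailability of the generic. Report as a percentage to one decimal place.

F_rel = 41.0%

F_rel = (AUC_test/D_test) / (AUC_ref/D_ref)
      = (813.8/100) / (1985/100)
      = 8.138 / 19.85 = 0.4100 = 41.00%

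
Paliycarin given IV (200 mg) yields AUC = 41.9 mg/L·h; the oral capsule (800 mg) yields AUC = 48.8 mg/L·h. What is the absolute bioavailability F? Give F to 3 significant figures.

F = 0.291

F = (AUC_ev / D_ev) / (AUC_iv / D_iv)
  = (48.8/800) / (41.9/200)
  = 0.061 / 0.2095 = 0.2912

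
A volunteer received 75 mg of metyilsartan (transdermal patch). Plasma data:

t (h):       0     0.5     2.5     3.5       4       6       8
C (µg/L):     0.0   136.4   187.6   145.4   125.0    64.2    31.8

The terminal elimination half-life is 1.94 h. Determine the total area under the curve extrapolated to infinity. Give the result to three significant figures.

Trapezoidal AUC_0→8:
  [0→0.5]: (0.0+136.4)/2 × 0.5 = 34.1
  [0.5→2.5]: (136.4+187.6)/2 × 2 = 324.0
  [2.5→3.5]: (187.6+145.4)/2 × 1 = 166.5
  [3.5→4]: (145.4+125.0)/2 × 0.5 = 67.6
  [4→6]: (125.0+64.2)/2 × 2 = 189.2
  [6→8]: (64.2+31.8)/2 × 2 = 96.0
  Sum = 877.4 µg/L·h
k_e = ln2 / t½ = 0.693147 / 1.94 = 0.3573 h^-1
Extrapolated tail: C_last / k_e = 31.8 / 0.3573 = 89.001
AUC_0→∞ = 877.4 + 89.001 = 966.401 µg/L·h

AUC = 966 µg/L·h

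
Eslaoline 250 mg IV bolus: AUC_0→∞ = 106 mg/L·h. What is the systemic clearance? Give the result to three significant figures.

CL = 2.36 L/h

CL = Dose_iv / AUC_0→∞
   = 250 / 106 = 2.35849 L/h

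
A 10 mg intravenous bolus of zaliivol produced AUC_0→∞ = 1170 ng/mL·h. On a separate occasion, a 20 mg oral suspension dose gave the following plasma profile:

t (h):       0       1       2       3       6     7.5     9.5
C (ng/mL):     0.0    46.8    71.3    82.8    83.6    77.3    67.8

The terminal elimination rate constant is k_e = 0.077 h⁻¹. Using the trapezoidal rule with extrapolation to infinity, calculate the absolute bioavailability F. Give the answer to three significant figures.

F = 0.665

Trapezoidal AUC_0→9.5 (oral suspension):
  [0→1]: (0.0+46.8)/2 × 1 = 23.4
  [1→2]: (46.8+71.3)/2 × 1 = 59.05
  [2→3]: (71.3+82.8)/2 × 1 = 77.05
  [3→6]: (82.8+83.6)/2 × 3 = 249.6
  [6→7.5]: (83.6+77.3)/2 × 1.5 = 120.675
  [7.5→9.5]: (77.3+67.8)/2 × 2 = 145.1
  Sum = 674.875 ng/mL·h
Tail: C_last/k_e = 67.8/0.077 = 880.519
AUC_0→∞ (oral suspension) = 674.875 + 880.519 = 1555.394 ng/mL·h
F = (AUC_ev/D_ev)/(AUC_iv/D_iv) = (1555.394/20)/(1170/10) = 77.7697/117 = 0.6647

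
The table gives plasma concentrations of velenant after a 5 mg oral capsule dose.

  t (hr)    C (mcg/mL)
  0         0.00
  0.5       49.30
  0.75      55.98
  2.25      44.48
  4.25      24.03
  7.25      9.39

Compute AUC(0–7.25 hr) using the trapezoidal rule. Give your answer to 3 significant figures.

Trapezoidal AUC_0→7.25:
  [0→0.5]: (0.00+49.30)/2 × 0.5 = 12.325
  [0.5→0.75]: (49.30+55.98)/2 × 0.25 = 13.16
  [0.75→2.25]: (55.98+44.48)/2 × 1.5 = 75.345
  [2.25→4.25]: (44.48+24.03)/2 × 2 = 68.51
  [4.25→7.25]: (24.03+9.39)/2 × 3 = 50.13
  Sum = 219.47 mcg/mL·hr

AUC = 219 mcg/mL·hr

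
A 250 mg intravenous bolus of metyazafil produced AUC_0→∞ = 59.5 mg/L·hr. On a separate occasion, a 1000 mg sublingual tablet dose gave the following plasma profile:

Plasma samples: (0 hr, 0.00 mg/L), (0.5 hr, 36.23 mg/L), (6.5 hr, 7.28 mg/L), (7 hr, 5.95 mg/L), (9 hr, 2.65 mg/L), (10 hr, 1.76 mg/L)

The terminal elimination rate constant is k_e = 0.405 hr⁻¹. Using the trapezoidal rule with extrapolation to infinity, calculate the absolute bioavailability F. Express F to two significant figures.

Trapezoidal AUC_0→10 (sublingual tablet):
  [0→0.5]: (0.00+36.23)/2 × 0.5 = 9.0575
  [0.5→6.5]: (36.23+7.28)/2 × 6 = 130.53
  [6.5→7]: (7.28+5.95)/2 × 0.5 = 3.3075
  [7→9]: (5.95+2.65)/2 × 2 = 8.6
  [9→10]: (2.65+1.76)/2 × 1 = 2.205
  Sum = 153.7 mg/L·hr
Tail: C_last/k_e = 1.76/0.405 = 4.346
AUC_0→∞ (sublingual tablet) = 153.7 + 4.346 = 158.046 mg/L·hr
F = (AUC_ev/D_ev)/(AUC_iv/D_iv) = (158.046/1000)/(59.5/250) = 0.158046/0.238 = 0.6641

F = 0.66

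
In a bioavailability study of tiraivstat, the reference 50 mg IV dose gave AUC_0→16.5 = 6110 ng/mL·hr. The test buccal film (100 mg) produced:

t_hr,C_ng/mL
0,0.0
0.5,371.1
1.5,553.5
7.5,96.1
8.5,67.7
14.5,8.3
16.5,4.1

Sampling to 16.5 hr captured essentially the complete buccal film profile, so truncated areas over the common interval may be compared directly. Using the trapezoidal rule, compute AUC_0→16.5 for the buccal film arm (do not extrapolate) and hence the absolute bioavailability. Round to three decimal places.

Trapezoidal AUC_0→16.5 (buccal film):
  [0→0.5]: (0.0+371.1)/2 × 0.5 = 92.775
  [0.5→1.5]: (371.1+553.5)/2 × 1 = 462.3
  [1.5→7.5]: (553.5+96.1)/2 × 6 = 1948.8
  [7.5→8.5]: (96.1+67.7)/2 × 1 = 81.9
  [8.5→14.5]: (67.7+8.3)/2 × 6 = 228.0
  [14.5→16.5]: (8.3+4.1)/2 × 2 = 12.4
  Sum = 2826.175 ng/mL·hr
F = (AUC_ev/D_ev)/(AUC_iv/D_iv) = (2826.175/100)/(6110/50) = 28.26175/122.2 = 0.2313

F = 0.231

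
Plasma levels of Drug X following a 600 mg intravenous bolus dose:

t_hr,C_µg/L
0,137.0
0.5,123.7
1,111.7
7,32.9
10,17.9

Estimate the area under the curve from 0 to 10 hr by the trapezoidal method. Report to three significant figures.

Trapezoidal AUC_0→10:
  [0→0.5]: (137.0+123.7)/2 × 0.5 = 65.175
  [0.5→1]: (123.7+111.7)/2 × 0.5 = 58.85
  [1→7]: (111.7+32.9)/2 × 6 = 433.8
  [7→10]: (32.9+17.9)/2 × 3 = 76.2
  Sum = 634.025 µg/L·hr

AUC = 634 µg/L·hr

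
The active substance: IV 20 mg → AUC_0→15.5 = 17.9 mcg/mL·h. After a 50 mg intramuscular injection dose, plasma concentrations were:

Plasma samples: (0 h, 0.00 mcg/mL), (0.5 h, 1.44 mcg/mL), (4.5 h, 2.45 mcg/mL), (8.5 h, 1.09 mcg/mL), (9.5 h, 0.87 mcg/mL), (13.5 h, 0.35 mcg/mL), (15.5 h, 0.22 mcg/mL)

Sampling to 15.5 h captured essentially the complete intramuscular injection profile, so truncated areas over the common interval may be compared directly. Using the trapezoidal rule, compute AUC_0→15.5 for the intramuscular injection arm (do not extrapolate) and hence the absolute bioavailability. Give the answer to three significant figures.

Trapezoidal AUC_0→15.5 (intramuscular injection):
  [0→0.5]: (0.00+1.44)/2 × 0.5 = 0.36
  [0.5→4.5]: (1.44+2.45)/2 × 4 = 7.78
  [4.5→8.5]: (2.45+1.09)/2 × 4 = 7.08
  [8.5→9.5]: (1.09+0.87)/2 × 1 = 0.98
  [9.5→13.5]: (0.87+0.35)/2 × 4 = 2.44
  [13.5→15.5]: (0.35+0.22)/2 × 2 = 0.57
  Sum = 19.21 mcg/mL·h
F = (AUC_ev/D_ev)/(AUC_iv/D_iv) = (19.21/50)/(17.9/20) = 0.3842/0.895 = 0.4293

F = 0.429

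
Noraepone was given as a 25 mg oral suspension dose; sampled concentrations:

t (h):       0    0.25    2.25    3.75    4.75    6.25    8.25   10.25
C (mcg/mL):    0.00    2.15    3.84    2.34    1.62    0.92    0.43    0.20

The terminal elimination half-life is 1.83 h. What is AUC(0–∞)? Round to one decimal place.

Trapezoidal AUC_0→10.25:
  [0→0.25]: (0.00+2.15)/2 × 0.25 = 0.26875
  [0.25→2.25]: (2.15+3.84)/2 × 2 = 5.99
  [2.25→3.75]: (3.84+2.34)/2 × 1.5 = 4.635
  [3.75→4.75]: (2.34+1.62)/2 × 1 = 1.98
  [4.75→6.25]: (1.62+0.92)/2 × 1.5 = 1.905
  [6.25→8.25]: (0.92+0.43)/2 × 2 = 1.35
  [8.25→10.25]: (0.43+0.20)/2 × 2 = 0.63
  Sum = 16.75875 mcg/mL·h
k_e = ln2 / t½ = 0.693147 / 1.83 = 0.3788 h^-1
Extrapolated tail: C_last / k_e = 0.20 / 0.3788 = 0.528
AUC_0→∞ = 16.75875 + 0.528 = 17.28675 mcg/mL·h

AUC = 17.3 mcg/mL·h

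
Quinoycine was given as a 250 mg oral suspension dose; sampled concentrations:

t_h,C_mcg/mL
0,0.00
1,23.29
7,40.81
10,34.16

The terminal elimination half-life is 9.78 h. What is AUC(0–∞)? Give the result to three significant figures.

AUC = 798 mcg/mL·h

Trapezoidal AUC_0→10:
  [0→1]: (0.00+23.29)/2 × 1 = 11.645
  [1→7]: (23.29+40.81)/2 × 6 = 192.3
  [7→10]: (40.81+34.16)/2 × 3 = 112.455
  Sum = 316.4 mcg/mL·h
k_e = ln2 / t½ = 0.693147 / 9.78 = 0.0709 h^-1
Extrapolated tail: C_last / k_e = 34.16 / 0.0709 = 481.805
AUC_0→∞ = 316.4 + 481.805 = 798.205 mcg/mL·h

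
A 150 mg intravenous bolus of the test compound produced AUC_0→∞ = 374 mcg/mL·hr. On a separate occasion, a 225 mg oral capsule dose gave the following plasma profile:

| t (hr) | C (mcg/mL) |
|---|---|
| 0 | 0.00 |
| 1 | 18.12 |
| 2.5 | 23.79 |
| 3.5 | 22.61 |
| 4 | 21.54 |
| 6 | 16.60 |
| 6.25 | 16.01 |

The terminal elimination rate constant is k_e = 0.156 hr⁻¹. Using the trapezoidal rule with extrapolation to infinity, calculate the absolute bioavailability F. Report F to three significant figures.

F = 0.391

Trapezoidal AUC_0→6.25 (oral capsule):
  [0→1]: (0.00+18.12)/2 × 1 = 9.06
  [1→2.5]: (18.12+23.79)/2 × 1.5 = 31.4325
  [2.5→3.5]: (23.79+22.61)/2 × 1 = 23.2
  [3.5→4]: (22.61+21.54)/2 × 0.5 = 11.0375
  [4→6]: (21.54+16.60)/2 × 2 = 38.14
  [6→6.25]: (16.60+16.01)/2 × 0.25 = 4.07625
  Sum = 116.94625 mcg/mL·hr
Tail: C_last/k_e = 16.01/0.156 = 102.628
AUC_0→∞ (oral capsule) = 116.94625 + 102.628 = 219.57425 mcg/mL·hr
F = (AUC_ev/D_ev)/(AUC_iv/D_iv) = (219.57425/225)/(374/150) = 0.975886/2.49333 = 0.3914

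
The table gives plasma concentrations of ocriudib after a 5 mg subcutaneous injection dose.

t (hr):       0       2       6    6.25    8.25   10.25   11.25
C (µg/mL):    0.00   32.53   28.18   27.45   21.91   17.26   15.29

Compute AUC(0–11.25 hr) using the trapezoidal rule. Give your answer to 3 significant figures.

Trapezoidal AUC_0→11.25:
  [0→2]: (0.00+32.53)/2 × 2 = 32.53
  [2→6]: (32.53+28.18)/2 × 4 = 121.42
  [6→6.25]: (28.18+27.45)/2 × 0.25 = 6.95375
  [6.25→8.25]: (27.45+21.91)/2 × 2 = 49.36
  [8.25→10.25]: (21.91+17.26)/2 × 2 = 39.17
  [10.25→11.25]: (17.26+15.29)/2 × 1 = 16.275
  Sum = 265.70875 µg/mL·hr

AUC = 266 µg/mL·hr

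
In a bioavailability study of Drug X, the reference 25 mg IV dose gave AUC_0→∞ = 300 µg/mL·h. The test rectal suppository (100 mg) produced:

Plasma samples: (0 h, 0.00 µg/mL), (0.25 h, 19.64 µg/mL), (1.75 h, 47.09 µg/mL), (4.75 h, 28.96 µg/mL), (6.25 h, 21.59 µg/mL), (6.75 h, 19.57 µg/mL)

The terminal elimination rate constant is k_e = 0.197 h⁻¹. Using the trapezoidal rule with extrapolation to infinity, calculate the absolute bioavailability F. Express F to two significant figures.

Trapezoidal AUC_0→6.75 (rectal suppository):
  [0→0.25]: (0.00+19.64)/2 × 0.25 = 2.455
  [0.25→1.75]: (19.64+47.09)/2 × 1.5 = 50.0475
  [1.75→4.75]: (47.09+28.96)/2 × 3 = 114.075
  [4.75→6.25]: (28.96+21.59)/2 × 1.5 = 37.9125
  [6.25→6.75]: (21.59+19.57)/2 × 0.5 = 10.29
  Sum = 214.78 µg/mL·h
Tail: C_last/k_e = 19.57/0.197 = 99.340
AUC_0→∞ (rectal suppository) = 214.78 + 99.340 = 314.12 µg/mL·h
F = (AUC_ev/D_ev)/(AUC_iv/D_iv) = (314.12/100)/(300/25) = 3.1412/12 = 0.2618

F = 0.26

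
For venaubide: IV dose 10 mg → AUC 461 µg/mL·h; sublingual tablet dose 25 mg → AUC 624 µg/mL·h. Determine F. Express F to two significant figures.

F = (AUC_ev / D_ev) / (AUC_iv / D_iv)
  = (624/25) / (461/10)
  = 24.96 / 46.1 = 0.5414

F = 0.54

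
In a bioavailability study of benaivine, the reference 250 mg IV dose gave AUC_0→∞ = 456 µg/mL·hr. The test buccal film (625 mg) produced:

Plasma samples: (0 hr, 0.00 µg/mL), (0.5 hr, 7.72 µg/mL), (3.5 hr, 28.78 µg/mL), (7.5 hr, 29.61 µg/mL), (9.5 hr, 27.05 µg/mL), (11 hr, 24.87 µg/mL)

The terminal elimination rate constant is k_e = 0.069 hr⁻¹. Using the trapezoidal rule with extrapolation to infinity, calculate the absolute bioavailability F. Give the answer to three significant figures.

F = 0.552

Trapezoidal AUC_0→11 (buccal film):
  [0→0.5]: (0.00+7.72)/2 × 0.5 = 1.93
  [0.5→3.5]: (7.72+28.78)/2 × 3 = 54.75
  [3.5→7.5]: (28.78+29.61)/2 × 4 = 116.78
  [7.5→9.5]: (29.61+27.05)/2 × 2 = 56.66
  [9.5→11]: (27.05+24.87)/2 × 1.5 = 38.94
  Sum = 269.06 µg/mL·hr
Tail: C_last/k_e = 24.87/0.069 = 360.435
AUC_0→∞ (buccal film) = 269.06 + 360.435 = 629.495 µg/mL·hr
F = (AUC_ev/D_ev)/(AUC_iv/D_iv) = (629.495/625)/(456/250) = 1.007192/1.824 = 0.5522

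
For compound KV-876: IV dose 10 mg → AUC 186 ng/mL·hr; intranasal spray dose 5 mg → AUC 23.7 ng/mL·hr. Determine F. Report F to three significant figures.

F = 0.255

F = (AUC_ev / D_ev) / (AUC_iv / D_iv)
  = (23.7/5) / (186/10)
  = 4.74 / 18.6 = 0.2548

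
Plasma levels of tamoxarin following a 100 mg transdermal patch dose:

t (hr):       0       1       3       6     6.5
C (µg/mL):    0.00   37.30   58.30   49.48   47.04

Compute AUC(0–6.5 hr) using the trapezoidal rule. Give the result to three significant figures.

Trapezoidal AUC_0→6.5:
  [0→1]: (0.00+37.30)/2 × 1 = 18.65
  [1→3]: (37.30+58.30)/2 × 2 = 95.6
  [3→6]: (58.30+49.48)/2 × 3 = 161.67
  [6→6.5]: (49.48+47.04)/2 × 0.5 = 24.13
  Sum = 300.05 µg/mL·hr

AUC = 300 µg/mL·hr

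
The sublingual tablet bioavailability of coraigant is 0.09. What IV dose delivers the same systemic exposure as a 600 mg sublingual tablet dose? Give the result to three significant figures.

Systemic exposure from an extravascular dose = F × D_ev, so the equivalent IV dose is F × D_ev.
D_iv = F × D_ev = 0.09 × 600 = 54 mg

D_iv = 54.0 mg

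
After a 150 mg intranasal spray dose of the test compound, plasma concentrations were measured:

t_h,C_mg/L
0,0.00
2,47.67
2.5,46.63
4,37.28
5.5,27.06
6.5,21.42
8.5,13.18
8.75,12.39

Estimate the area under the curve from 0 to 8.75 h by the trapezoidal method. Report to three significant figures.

Trapezoidal AUC_0→8.75:
  [0→2]: (0.00+47.67)/2 × 2 = 47.67
  [2→2.5]: (47.67+46.63)/2 × 0.5 = 23.575
  [2.5→4]: (46.63+37.28)/2 × 1.5 = 62.9325
  [4→5.5]: (37.28+27.06)/2 × 1.5 = 48.255
  [5.5→6.5]: (27.06+21.42)/2 × 1 = 24.24
  [6.5→8.5]: (21.42+13.18)/2 × 2 = 34.6
  [8.5→8.75]: (13.18+12.39)/2 × 0.25 = 3.19625
  Sum = 244.46875 mg/L·h

AUC = 244 mg/L·h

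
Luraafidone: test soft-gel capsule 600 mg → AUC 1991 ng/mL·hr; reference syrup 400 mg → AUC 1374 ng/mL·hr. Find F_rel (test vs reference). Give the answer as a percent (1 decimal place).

F_rel = (AUC_test/D_test) / (AUC_ref/D_ref)
      = (1991/600) / (1374/400)
      = 3.31833 / 3.435 = 0.9660 = 96.60%

F_rel = 96.6%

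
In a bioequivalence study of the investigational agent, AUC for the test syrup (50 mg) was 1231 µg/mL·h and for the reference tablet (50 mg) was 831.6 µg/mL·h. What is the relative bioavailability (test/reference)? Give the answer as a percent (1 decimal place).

F_rel = 148.0%

F_rel = (AUC_test/D_test) / (AUC_ref/D_ref)
      = (1231/50) / (831.6/50)
      = 24.62 / 16.632 = 1.4803 = 148.03%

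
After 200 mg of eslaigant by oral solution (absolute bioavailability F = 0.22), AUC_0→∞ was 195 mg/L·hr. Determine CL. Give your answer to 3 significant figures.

CL = F × Dose / AUC_0→∞
   = 0.22 × 200 / 195 = 0.225641 L/hr

CL = 0.226 L/hr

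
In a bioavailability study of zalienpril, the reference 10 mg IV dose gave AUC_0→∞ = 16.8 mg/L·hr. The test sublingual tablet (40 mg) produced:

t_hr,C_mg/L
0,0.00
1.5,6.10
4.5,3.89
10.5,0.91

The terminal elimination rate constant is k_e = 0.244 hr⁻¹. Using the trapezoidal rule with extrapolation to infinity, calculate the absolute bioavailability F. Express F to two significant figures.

F = 0.56

Trapezoidal AUC_0→10.5 (sublingual tablet):
  [0→1.5]: (0.00+6.10)/2 × 1.5 = 4.575
  [1.5→4.5]: (6.10+3.89)/2 × 3 = 14.985
  [4.5→10.5]: (3.89+0.91)/2 × 6 = 14.4
  Sum = 33.96 mg/L·hr
Tail: C_last/k_e = 0.91/0.244 = 3.730
AUC_0→∞ (sublingual tablet) = 33.96 + 3.730 = 37.69 mg/L·hr
F = (AUC_ev/D_ev)/(AUC_iv/D_iv) = (37.69/40)/(16.8/10) = 0.94225/1.68 = 0.5609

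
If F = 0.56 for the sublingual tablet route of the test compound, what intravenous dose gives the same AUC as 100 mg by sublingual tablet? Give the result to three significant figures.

Systemic exposure from an extravascular dose = F × D_ev, so the equivalent IV dose is F × D_ev.
D_iv = F × D_ev = 0.56 × 100 = 56 mg

D_iv = 56.0 mg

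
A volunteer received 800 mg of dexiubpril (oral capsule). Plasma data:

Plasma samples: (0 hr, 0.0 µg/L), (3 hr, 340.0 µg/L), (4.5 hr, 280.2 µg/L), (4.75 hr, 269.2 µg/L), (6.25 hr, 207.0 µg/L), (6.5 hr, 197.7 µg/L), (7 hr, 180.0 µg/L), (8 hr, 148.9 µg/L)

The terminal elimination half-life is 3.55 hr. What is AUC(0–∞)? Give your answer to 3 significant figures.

Trapezoidal AUC_0→8:
  [0→3]: (0.0+340.0)/2 × 3 = 510.0
  [3→4.5]: (340.0+280.2)/2 × 1.5 = 465.15
  [4.5→4.75]: (280.2+269.2)/2 × 0.25 = 68.675
  [4.75→6.25]: (269.2+207.0)/2 × 1.5 = 357.15
  [6.25→6.5]: (207.0+197.7)/2 × 0.25 = 50.5875
  [6.5→7]: (197.7+180.0)/2 × 0.5 = 94.425
  [7→8]: (180.0+148.9)/2 × 1 = 164.45
  Sum = 1710.4375 µg/L·hr
k_e = ln2 / t½ = 0.693147 / 3.55 = 0.1953 hr^-1
Extrapolated tail: C_last / k_e = 148.9 / 0.1953 = 762.417
AUC_0→∞ = 1710.4375 + 762.417 = 2472.8545 µg/L·hr

AUC = 2470 µg/L·hr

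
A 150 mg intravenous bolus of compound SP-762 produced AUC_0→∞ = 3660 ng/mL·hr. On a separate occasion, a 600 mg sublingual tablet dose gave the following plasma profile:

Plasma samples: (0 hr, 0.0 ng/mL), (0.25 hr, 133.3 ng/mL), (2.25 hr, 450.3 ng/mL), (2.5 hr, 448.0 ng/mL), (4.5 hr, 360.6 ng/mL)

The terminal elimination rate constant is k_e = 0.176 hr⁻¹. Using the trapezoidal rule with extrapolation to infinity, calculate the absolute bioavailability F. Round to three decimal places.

F = 0.244

Trapezoidal AUC_0→4.5 (sublingual tablet):
  [0→0.25]: (0.0+133.3)/2 × 0.25 = 16.6625
  [0.25→2.25]: (133.3+450.3)/2 × 2 = 583.6
  [2.25→2.5]: (450.3+448.0)/2 × 0.25 = 112.2875
  [2.5→4.5]: (448.0+360.6)/2 × 2 = 808.6
  Sum = 1521.15 ng/mL·hr
Tail: C_last/k_e = 360.6/0.176 = 2048.864
AUC_0→∞ (sublingual tablet) = 1521.15 + 2048.864 = 3570.014 ng/mL·hr
F = (AUC_ev/D_ev)/(AUC_iv/D_iv) = (3570.014/600)/(3660/150) = 5.95002/24.4 = 0.2439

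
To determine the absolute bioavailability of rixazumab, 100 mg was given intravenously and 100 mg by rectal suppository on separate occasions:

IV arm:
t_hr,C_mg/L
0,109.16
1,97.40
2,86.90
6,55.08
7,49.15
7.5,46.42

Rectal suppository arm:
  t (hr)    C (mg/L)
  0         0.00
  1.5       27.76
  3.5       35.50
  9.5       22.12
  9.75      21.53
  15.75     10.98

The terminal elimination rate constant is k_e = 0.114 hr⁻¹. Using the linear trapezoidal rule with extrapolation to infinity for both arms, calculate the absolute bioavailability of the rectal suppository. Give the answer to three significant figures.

Trapezoidal AUC_0→7.5 (IV):
  [0→1]: (109.16+97.40)/2 × 1 = 103.28
  [1→2]: (97.40+86.90)/2 × 1 = 92.15
  [2→6]: (86.90+55.08)/2 × 4 = 283.96
  [6→7]: (55.08+49.15)/2 × 1 = 52.115
  [7→7.5]: (49.15+46.42)/2 × 0.5 = 23.8925
  Sum = 555.3975 mg/L·hr
IV tail: 46.42/0.114 = 407.193; AUC_iv,0→∞ = 555.3975 + 407.193 = 962.5905 mg/L·hr
Trapezoidal AUC_0→15.75 (rectal suppository):
  [0→1.5]: (0.00+27.76)/2 × 1.5 = 20.82
  [1.5→3.5]: (27.76+35.50)/2 × 2 = 63.26
  [3.5→9.5]: (35.50+22.12)/2 × 6 = 172.86
  [9.5→9.75]: (22.12+21.53)/2 × 0.25 = 5.45625
  [9.75→15.75]: (21.53+10.98)/2 × 6 = 97.53
  Sum = 359.92625 mg/L·hr
rectal suppository tail: 10.98/0.114 = 96.316; AUC_ev,0→∞ = 359.92625 + 96.316 = 456.24225 mg/L·hr
F = (AUC_ev/D_ev)/(AUC_iv/D_iv) = (456.24225/100)/(962.5905/100) = 4.5624225/9.625905 = 0.4740

F = 0.474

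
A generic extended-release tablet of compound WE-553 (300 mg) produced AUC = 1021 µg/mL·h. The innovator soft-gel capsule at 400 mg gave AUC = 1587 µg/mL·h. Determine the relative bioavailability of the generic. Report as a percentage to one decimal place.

F_rel = (AUC_test/D_test) / (AUC_ref/D_ref)
      = (1021/300) / (1587/400)
      = 3.40333 / 3.9675 = 0.8578 = 85.78%

F_rel = 85.8%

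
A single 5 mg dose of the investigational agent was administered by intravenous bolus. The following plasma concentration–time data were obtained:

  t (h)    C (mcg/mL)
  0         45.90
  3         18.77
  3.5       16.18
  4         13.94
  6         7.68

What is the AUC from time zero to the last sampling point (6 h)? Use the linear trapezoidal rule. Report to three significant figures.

Trapezoidal AUC_0→6:
  [0→3]: (45.90+18.77)/2 × 3 = 97.005
  [3→3.5]: (18.77+16.18)/2 × 0.5 = 8.7375
  [3.5→4]: (16.18+13.94)/2 × 0.5 = 7.53
  [4→6]: (13.94+7.68)/2 × 2 = 21.62
  Sum = 134.8925 mcg/mL·h

AUC = 135 mcg/mL·h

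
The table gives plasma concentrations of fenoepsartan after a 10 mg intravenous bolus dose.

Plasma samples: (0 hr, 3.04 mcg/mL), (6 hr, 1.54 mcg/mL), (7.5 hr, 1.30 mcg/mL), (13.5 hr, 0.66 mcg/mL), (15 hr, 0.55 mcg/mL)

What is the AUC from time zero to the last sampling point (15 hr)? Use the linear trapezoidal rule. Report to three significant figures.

AUC = 22.7 mcg/mL·hr

Trapezoidal AUC_0→15:
  [0→6]: (3.04+1.54)/2 × 6 = 13.74
  [6→7.5]: (1.54+1.30)/2 × 1.5 = 2.13
  [7.5→13.5]: (1.30+0.66)/2 × 6 = 5.88
  [13.5→15]: (0.66+0.55)/2 × 1.5 = 0.9075
  Sum = 22.6575 mcg/mL·hr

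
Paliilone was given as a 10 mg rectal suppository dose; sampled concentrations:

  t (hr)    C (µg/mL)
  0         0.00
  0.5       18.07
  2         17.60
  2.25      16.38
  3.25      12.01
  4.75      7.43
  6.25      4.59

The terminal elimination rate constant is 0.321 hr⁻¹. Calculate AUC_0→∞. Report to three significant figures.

AUC = 87.6 µg/mL·hr

Trapezoidal AUC_0→6.25:
  [0→0.5]: (0.00+18.07)/2 × 0.5 = 4.5175
  [0.5→2]: (18.07+17.60)/2 × 1.5 = 26.7525
  [2→2.25]: (17.60+16.38)/2 × 0.25 = 4.2475
  [2.25→3.25]: (16.38+12.01)/2 × 1 = 14.195
  [3.25→4.75]: (12.01+7.43)/2 × 1.5 = 14.58
  [4.75→6.25]: (7.43+4.59)/2 × 1.5 = 9.015
  Sum = 73.3075 µg/mL·hr
Extrapolated tail: C_last / k_e = 4.59 / 0.321 = 14.299
AUC_0→∞ = 73.3075 + 14.299 = 87.6065 µg/mL·hr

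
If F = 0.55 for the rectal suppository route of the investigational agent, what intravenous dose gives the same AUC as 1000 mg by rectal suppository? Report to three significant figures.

Systemic exposure from an extravascular dose = F × D_ev, so the equivalent IV dose is F × D_ev.
D_iv = F × D_ev = 0.55 × 1000 = 550 mg

D_iv = 550 mg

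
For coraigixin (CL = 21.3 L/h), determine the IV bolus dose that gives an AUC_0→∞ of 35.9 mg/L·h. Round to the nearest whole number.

Dose_iv = CL × AUC_0→∞
     = 21.3 × 35.9 = 764.67 mg

Dose = 765 mg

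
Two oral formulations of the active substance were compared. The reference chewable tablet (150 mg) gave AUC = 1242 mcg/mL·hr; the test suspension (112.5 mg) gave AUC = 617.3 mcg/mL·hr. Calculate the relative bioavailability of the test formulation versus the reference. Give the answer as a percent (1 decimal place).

F_rel = 66.3%

F_rel = (AUC_test/D_test) / (AUC_ref/D_ref)
      = (617.3/112.5) / (1242/150)
      = 5.48711 / 8.28 = 0.6627 = 66.27%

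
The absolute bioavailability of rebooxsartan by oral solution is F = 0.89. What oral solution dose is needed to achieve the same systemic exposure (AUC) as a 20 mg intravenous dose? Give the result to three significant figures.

For equal systemic exposure: F × D_ev = D_iv
D_ev = D_iv / F = 20 / 0.89 = 22.4719 mg

D_oral = 22.5 mg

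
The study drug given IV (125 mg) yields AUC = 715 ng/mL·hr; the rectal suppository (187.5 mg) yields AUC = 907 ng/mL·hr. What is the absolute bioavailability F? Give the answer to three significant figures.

F = 0.846

F = (AUC_ev / D_ev) / (AUC_iv / D_iv)
  = (907/187.5) / (715/125)
  = 4.83733 / 5.72 = 0.8457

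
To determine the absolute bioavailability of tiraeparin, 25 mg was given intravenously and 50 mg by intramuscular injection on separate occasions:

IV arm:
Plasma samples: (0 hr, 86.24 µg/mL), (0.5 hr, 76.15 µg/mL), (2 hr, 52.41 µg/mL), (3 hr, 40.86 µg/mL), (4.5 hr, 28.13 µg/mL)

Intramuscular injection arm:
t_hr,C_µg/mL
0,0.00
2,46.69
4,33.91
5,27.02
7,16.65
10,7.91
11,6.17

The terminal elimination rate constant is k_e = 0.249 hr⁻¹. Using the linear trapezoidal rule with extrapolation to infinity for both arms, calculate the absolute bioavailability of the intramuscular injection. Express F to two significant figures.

F = 0.39

Trapezoidal AUC_0→4.5 (IV):
  [0→0.5]: (86.24+76.15)/2 × 0.5 = 40.5975
  [0.5→2]: (76.15+52.41)/2 × 1.5 = 96.42
  [2→3]: (52.41+40.86)/2 × 1 = 46.635
  [3→4.5]: (40.86+28.13)/2 × 1.5 = 51.7425
  Sum = 235.395 µg/mL·hr
IV tail: 28.13/0.249 = 112.972; AUC_iv,0→∞ = 235.395 + 112.972 = 348.367 µg/mL·hr
Trapezoidal AUC_0→11 (intramuscular injection):
  [0→2]: (0.00+46.69)/2 × 2 = 46.69
  [2→4]: (46.69+33.91)/2 × 2 = 80.6
  [4→5]: (33.91+27.02)/2 × 1 = 30.465
  [5→7]: (27.02+16.65)/2 × 2 = 43.67
  [7→10]: (16.65+7.91)/2 × 3 = 36.84
  [10→11]: (7.91+6.17)/2 × 1 = 7.04
  Sum = 245.305 µg/mL·hr
intramuscular injection tail: 6.17/0.249 = 24.779; AUC_ev,0→∞ = 245.305 + 24.779 = 270.084 µg/mL·hr
F = (AUC_ev/D_ev)/(AUC_iv/D_iv) = (270.084/50)/(348.367/25) = 5.40168/13.93468 = 0.3876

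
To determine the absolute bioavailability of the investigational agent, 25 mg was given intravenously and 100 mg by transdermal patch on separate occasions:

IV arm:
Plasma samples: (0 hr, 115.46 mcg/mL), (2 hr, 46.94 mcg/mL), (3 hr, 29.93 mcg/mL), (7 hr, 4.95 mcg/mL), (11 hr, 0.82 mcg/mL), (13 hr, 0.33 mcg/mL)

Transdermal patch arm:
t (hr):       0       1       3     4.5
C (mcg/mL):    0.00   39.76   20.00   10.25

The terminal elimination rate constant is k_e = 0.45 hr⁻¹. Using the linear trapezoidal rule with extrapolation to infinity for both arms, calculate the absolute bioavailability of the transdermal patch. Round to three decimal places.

Trapezoidal AUC_0→13 (IV):
  [0→2]: (115.46+46.94)/2 × 2 = 162.4
  [2→3]: (46.94+29.93)/2 × 1 = 38.435
  [3→7]: (29.93+4.95)/2 × 4 = 69.76
  [7→11]: (4.95+0.82)/2 × 4 = 11.54
  [11→13]: (0.82+0.33)/2 × 2 = 1.15
  Sum = 283.285 mcg/mL·hr
IV tail: 0.33/0.45 = 0.733; AUC_iv,0→∞ = 283.285 + 0.733 = 284.018 mcg/mL·hr
Trapezoidal AUC_0→4.5 (transdermal patch):
  [0→1]: (0.00+39.76)/2 × 1 = 19.88
  [1→3]: (39.76+20.00)/2 × 2 = 59.76
  [3→4.5]: (20.00+10.25)/2 × 1.5 = 22.6875
  Sum = 102.3275 mcg/mL·hr
transdermal patch tail: 10.25/0.45 = 22.778; AUC_ev,0→∞ = 102.3275 + 22.778 = 125.1055 mcg/mL·hr
F = (AUC_ev/D_ev)/(AUC_iv/D_iv) = (125.1055/100)/(284.018/25) = 1.251055/11.36072 = 0.1101

F = 0.110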